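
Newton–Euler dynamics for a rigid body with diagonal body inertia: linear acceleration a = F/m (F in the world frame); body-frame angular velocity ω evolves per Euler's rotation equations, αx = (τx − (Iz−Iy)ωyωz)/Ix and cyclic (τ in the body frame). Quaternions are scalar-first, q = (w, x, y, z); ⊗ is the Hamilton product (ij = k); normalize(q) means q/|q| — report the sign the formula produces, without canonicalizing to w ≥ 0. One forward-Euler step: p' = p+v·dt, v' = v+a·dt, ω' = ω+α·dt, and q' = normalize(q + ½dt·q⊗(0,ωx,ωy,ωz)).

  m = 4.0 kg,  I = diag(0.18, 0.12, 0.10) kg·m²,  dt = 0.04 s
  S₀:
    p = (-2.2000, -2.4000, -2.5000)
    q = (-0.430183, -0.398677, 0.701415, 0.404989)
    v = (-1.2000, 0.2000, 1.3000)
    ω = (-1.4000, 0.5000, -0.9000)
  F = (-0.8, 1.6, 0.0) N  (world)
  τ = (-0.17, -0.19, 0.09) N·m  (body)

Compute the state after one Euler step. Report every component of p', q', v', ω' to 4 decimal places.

ω×(Iω) gyroscopic = (0.0090, 0.1008, 0.0420)
α = I⁻¹(τ − ω×Iω) = (-0.9944, -2.4233, 0.4800)
ω' = ω + α·dt = (-1.4398, 0.4031, -0.8808)
q⊗(0,ω) = (-0.5443652, -0.2315118, -1.1408854, 1.1698072)
q' = normalize(q + ½dt·q⊗(0,ω)) = (-0.4408, -0.4031, 0.6782, 0.4281)
a = (-0.2000, 0.4000, 0.0000)
p + v·dt = (-2.2480, -2.3920, -2.4480)
v + (F/m)dt = (-1.2080, 0.2160, 1.3000)

p' = (-2.2480, -2.3920, -2.4480)
q' = (-0.4408, -0.4031, 0.6782, 0.4281)
v' = (-1.2080, 0.2160, 1.3000)
ω' = (-1.4398, 0.4031, -0.8808)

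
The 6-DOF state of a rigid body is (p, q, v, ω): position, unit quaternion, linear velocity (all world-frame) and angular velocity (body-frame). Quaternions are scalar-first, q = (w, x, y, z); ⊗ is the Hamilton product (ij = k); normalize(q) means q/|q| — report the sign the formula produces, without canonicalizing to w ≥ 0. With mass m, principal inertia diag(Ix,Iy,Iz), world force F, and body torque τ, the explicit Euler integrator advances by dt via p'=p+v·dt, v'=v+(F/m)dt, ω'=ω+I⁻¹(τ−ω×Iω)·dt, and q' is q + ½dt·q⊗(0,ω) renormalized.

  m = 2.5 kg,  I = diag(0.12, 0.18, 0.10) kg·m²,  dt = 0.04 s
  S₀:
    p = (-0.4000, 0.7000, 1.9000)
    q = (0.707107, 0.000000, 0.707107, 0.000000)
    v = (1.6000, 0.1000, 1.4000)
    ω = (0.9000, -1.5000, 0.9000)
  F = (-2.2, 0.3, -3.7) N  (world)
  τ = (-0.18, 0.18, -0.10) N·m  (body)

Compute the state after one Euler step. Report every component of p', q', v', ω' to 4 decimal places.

a = (-0.8800, 0.1200, -1.4800)
p + v·dt = (-0.3360, 0.7040, 1.9560)
v + (F/m)dt = (1.5648, 0.1048, 1.3408)
α = I⁻¹(τ − ω×Iω) = (-2.4000, 0.9100, -0.1900)
new body rate ω' = (0.8040, -1.4636, 0.8924)
q⊗(0,ω) = (1.0606605, 1.2727926, -1.0606605, 0.0000000)
updated quaternion q' = (0.7278, 0.0254, 0.6854, 0.0000)

p' = (-0.3360, 0.7040, 1.9560)
q' = (0.7278, 0.0254, 0.6854, 0.0000)
v' = (1.5648, 0.1048, 1.3408)
ω' = (0.8040, -1.4636, 0.8924)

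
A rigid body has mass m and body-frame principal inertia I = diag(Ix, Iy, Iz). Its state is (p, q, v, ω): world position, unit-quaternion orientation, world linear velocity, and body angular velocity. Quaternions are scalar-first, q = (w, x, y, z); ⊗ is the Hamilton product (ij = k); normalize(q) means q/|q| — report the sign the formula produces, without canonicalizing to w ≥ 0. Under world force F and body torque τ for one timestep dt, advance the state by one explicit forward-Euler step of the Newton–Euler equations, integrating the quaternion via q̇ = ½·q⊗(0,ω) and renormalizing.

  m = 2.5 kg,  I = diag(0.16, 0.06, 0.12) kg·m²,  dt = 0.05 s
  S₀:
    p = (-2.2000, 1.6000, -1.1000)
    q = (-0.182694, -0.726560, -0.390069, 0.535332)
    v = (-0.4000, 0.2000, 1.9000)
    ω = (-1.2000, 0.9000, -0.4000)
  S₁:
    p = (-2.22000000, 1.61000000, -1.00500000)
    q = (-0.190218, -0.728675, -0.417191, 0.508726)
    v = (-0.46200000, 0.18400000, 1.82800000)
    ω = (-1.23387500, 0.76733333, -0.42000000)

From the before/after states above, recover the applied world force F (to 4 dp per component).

v₁ − v₀ = (-0.06200000, -0.01600000, -0.07200000)
applied force F = (-3.1000, -0.8000, -3.6000)

F = (-3.1000, -0.8000, -3.6000)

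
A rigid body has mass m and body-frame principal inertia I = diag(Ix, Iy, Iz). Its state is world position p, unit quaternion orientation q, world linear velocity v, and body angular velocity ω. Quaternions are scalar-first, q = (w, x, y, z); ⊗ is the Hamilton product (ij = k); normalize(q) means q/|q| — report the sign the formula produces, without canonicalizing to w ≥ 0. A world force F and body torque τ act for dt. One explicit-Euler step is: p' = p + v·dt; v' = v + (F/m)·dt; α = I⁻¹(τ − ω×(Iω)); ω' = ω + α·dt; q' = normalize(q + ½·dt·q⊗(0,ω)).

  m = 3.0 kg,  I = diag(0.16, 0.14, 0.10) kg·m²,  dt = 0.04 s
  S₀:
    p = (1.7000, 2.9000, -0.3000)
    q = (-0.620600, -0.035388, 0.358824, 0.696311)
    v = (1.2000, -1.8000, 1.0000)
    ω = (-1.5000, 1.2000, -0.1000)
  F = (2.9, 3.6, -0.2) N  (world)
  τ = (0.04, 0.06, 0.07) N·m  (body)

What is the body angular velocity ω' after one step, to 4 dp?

ω' = (-1.4912, 1.2146, -0.0864)

angular accel α = (0.2200, 0.3643, 0.3400)
new body rate ω' = (-1.4912, 1.2146, -0.0864)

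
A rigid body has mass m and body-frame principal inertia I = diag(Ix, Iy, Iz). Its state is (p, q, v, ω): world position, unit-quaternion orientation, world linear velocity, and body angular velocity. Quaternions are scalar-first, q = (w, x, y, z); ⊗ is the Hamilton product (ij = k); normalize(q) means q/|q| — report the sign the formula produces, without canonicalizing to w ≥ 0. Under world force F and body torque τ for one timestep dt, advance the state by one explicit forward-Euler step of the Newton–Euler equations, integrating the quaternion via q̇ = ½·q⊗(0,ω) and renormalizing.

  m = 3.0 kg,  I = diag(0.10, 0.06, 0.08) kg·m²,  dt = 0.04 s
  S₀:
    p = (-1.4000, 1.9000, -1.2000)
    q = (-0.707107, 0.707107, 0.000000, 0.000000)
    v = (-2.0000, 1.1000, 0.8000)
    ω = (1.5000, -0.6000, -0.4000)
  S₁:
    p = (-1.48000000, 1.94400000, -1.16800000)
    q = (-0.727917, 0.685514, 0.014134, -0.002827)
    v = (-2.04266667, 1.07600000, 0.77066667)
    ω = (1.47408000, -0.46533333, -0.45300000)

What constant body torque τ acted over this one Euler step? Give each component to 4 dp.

τ = (-0.0600, 0.1900, -0.0700)

Δω = ω₁−ω₀ = (-0.02592000, 0.13466667, -0.05300000)
gyro term ω₀×Iω₀ = (0.0048, -0.0120, 0.0360)
τ = I·(Δω/dt) + ω₀×(Iω₀) = (-0.0600, 0.1900, -0.0700)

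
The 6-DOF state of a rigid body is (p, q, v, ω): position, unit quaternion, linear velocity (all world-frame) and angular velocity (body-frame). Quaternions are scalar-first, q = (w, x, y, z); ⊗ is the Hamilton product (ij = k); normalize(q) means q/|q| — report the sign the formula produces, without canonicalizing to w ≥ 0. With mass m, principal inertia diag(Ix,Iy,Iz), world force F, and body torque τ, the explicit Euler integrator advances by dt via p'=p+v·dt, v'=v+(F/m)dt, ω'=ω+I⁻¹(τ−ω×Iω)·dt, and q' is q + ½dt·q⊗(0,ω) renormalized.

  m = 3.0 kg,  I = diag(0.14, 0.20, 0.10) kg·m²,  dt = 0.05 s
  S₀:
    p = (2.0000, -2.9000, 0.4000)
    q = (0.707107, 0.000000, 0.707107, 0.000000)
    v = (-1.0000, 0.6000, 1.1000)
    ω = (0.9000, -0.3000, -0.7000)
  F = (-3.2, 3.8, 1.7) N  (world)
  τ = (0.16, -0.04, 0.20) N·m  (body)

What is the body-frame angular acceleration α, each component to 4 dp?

gyro term ω×Iω = (-0.0210, -0.0252, -0.0162)
(τ − ω×Iω)/I = (1.2929, -0.0740, 2.1620)

α = (1.2929, -0.0740, 2.1620)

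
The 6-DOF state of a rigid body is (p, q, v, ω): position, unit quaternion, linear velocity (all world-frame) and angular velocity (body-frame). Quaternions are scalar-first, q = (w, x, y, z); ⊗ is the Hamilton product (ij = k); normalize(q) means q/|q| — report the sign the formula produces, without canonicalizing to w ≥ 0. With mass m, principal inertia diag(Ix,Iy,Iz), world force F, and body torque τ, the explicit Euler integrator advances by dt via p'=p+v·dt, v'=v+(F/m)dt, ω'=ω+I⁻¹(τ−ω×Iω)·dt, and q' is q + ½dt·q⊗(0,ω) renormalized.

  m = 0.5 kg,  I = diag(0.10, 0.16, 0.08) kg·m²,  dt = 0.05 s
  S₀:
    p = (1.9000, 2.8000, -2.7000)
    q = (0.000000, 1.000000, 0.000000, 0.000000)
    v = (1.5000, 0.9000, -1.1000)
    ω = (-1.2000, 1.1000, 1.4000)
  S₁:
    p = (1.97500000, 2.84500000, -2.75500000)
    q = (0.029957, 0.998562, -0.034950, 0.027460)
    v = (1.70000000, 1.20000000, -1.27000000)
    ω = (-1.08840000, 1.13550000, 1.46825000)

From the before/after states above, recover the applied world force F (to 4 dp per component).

F = (2.0000, 3.0000, -1.7000)

Δv = v₁−v₀ = (0.20000000, 0.30000000, -0.17000000)
m·(v₁−v₀)/dt = (2.0000, 3.0000, -1.7000)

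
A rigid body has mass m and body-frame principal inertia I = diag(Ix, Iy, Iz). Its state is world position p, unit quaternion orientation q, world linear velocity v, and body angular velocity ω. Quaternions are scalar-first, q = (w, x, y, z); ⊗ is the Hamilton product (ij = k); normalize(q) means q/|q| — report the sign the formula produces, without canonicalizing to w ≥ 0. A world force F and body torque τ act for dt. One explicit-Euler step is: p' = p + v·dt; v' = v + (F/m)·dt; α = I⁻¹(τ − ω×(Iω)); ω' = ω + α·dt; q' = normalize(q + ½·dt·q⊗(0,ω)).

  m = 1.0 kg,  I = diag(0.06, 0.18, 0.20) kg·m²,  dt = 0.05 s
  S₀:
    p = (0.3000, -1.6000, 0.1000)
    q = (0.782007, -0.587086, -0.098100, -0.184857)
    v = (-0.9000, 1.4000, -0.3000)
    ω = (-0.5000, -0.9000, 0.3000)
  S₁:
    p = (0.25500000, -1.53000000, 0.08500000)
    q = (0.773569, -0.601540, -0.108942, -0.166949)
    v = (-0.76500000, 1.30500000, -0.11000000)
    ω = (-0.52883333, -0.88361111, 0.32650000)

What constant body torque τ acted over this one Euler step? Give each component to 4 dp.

τ = (-0.0400, 0.0800, 0.1600)

rate change Δω = (-0.02883333, 0.01638889, 0.02650000)
gyro term ω₀×Iω₀ = (-0.0054, 0.0210, 0.0540)
applied torque τ = (-0.0400, 0.0800, 0.1600)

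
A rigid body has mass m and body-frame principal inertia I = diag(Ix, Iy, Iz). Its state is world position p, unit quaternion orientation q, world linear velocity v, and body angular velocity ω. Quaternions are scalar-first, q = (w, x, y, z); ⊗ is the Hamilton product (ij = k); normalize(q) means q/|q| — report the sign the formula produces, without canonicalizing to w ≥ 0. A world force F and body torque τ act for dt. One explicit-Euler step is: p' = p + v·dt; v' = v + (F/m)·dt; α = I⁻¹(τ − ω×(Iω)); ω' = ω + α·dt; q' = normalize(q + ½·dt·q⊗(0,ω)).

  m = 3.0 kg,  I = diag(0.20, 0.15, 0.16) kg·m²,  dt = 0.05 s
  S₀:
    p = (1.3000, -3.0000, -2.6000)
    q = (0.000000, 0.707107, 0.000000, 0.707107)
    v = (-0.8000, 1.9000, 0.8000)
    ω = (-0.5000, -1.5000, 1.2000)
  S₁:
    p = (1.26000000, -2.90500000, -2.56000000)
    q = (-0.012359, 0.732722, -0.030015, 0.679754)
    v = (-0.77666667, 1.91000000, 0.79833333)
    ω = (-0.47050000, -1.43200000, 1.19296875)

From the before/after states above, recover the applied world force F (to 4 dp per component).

v₁ − v₀ = (0.02333333, 0.01000000, -0.00166667)
applied force F = (1.4000, 0.6000, -0.1000)

F = (1.4000, 0.6000, -0.1000)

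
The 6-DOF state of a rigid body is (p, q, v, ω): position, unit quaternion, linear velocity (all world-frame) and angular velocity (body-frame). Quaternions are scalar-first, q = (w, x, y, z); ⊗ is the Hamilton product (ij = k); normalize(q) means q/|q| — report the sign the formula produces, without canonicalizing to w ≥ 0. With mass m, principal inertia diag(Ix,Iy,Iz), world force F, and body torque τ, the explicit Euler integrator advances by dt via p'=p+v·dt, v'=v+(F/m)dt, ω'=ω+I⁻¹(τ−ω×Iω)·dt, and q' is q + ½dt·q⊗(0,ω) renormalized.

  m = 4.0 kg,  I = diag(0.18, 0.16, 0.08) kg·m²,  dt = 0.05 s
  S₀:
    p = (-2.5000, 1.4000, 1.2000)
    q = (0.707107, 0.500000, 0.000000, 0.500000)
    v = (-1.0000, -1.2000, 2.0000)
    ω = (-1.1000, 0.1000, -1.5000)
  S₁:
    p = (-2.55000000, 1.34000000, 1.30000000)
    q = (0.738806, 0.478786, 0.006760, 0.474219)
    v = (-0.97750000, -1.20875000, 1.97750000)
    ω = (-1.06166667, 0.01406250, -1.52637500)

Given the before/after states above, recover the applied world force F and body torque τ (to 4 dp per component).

F = (1.8000, -0.7000, -1.8000)
τ = (0.1500, -0.1100, -0.0400)

ω₁ − ω₀ = (0.03833333, -0.08593750, -0.02637500)
gyro term ω₀×Iω₀ = (0.0120, 0.1650, 0.0022)
I·α + gyro = (0.1500, -0.1100, -0.0400)
Δv = v₁−v₀ = (0.02250000, -0.00875000, -0.02250000)
m·(v₁−v₀)/dt = (1.8000, -0.7000, -1.8000)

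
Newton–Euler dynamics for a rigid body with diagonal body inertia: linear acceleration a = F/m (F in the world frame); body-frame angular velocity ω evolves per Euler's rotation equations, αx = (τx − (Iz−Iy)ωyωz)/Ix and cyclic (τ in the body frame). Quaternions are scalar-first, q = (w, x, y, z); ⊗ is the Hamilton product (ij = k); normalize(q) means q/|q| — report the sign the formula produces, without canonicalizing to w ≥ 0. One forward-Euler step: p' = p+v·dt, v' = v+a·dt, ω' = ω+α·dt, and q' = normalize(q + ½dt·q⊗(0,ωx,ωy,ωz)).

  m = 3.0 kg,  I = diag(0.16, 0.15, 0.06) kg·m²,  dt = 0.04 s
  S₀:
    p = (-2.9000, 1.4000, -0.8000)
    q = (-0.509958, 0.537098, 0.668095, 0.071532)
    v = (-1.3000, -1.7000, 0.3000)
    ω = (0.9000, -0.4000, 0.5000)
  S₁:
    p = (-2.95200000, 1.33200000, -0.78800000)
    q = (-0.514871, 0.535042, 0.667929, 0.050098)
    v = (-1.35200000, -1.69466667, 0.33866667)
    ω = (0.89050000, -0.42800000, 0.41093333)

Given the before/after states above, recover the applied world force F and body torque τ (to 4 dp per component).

F = (-3.9000, 0.4000, 2.9000)
τ = (-0.0200, -0.0600, -0.1300)

Δv = v₁−v₀ = (-0.05200000, 0.00533333, 0.03866667)
m·(v₁−v₀)/dt = (-3.9000, 0.4000, 2.9000)
Δω = ω₁−ω₀ = (-0.00950000, -0.02800000, -0.08906667)
precession coupling = (0.0180, 0.0450, 0.0036)
τ = I·(Δω/dt) + ω₀×(Iω₀) = (-0.0200, -0.0600, -0.1300)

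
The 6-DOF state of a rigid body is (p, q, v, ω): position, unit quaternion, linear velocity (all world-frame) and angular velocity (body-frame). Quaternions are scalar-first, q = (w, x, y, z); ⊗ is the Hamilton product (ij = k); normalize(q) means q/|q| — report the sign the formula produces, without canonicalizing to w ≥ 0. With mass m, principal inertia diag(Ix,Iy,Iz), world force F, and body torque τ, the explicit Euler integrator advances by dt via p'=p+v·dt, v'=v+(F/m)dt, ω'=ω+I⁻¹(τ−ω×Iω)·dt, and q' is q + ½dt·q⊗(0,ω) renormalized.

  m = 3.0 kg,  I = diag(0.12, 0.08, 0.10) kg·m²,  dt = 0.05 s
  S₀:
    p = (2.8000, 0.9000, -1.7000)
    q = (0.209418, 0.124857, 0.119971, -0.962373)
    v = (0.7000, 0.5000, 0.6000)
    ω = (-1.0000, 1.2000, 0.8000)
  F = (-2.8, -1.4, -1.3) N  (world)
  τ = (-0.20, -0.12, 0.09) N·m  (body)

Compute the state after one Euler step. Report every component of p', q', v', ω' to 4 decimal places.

α = I⁻¹(τ − ω×Iω) = (-1.8267, -1.3000, 0.4200)
new body rate ω' = (-1.0913, 1.1350, 0.8210)
2q̇ = q⊗(0,ω) = (0.7507902, 1.0414064, 1.1137890, 0.4373338)
updated quaternion q' = (0.2280, 0.1507, 0.1477, -0.9505)
a = F/m = (-0.9333, -0.4667, -0.4333)
p' = p + v·dt = (2.8350, 0.9250, -1.6700)
new velocity v' = (0.6533, 0.4767, 0.5783)

p' = (2.8350, 0.9250, -1.6700)
q' = (0.2280, 0.1507, 0.1477, -0.9505)
v' = (0.6533, 0.4767, 0.5783)
ω' = (-1.0913, 1.1350, 0.8210)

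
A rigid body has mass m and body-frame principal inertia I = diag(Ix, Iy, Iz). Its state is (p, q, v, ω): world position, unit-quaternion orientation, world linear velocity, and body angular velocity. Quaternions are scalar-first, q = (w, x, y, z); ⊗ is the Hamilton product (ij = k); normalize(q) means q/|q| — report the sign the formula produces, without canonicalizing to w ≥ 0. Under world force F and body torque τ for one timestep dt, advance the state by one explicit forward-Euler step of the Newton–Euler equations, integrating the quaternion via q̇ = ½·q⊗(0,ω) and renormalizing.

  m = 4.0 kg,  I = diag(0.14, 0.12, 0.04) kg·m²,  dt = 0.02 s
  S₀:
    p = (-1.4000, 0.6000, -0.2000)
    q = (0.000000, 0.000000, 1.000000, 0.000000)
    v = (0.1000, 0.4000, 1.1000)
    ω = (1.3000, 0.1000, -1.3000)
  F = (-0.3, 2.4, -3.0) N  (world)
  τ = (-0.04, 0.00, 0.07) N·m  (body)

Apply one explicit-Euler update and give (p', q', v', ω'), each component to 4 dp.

p' = (-1.3980, 0.6080, -0.1780)
q' = (-0.0010, -0.0130, 0.9998, -0.0130)
v' = (0.0985, 0.4120, 1.0850)
ω' = (1.2928, 0.1282, -1.2637)

α = I⁻¹(τ − ω×Iω) = (-0.3600, 1.4083, 1.8150)
ω' = ω + α·dt = (1.2928, 0.1282, -1.2637)
2q̇ = q⊗(0,ω) = (-0.1000000, -1.3000000, 0.0000000, -1.3000000)
q' = normalize(q + ½dt·q⊗(0,ω)) = (-0.0010, -0.0130, 0.9998, -0.0130)
new position p' = (-1.3980, 0.6080, -0.1780)
new velocity v' = (0.0985, 0.4120, 1.0850)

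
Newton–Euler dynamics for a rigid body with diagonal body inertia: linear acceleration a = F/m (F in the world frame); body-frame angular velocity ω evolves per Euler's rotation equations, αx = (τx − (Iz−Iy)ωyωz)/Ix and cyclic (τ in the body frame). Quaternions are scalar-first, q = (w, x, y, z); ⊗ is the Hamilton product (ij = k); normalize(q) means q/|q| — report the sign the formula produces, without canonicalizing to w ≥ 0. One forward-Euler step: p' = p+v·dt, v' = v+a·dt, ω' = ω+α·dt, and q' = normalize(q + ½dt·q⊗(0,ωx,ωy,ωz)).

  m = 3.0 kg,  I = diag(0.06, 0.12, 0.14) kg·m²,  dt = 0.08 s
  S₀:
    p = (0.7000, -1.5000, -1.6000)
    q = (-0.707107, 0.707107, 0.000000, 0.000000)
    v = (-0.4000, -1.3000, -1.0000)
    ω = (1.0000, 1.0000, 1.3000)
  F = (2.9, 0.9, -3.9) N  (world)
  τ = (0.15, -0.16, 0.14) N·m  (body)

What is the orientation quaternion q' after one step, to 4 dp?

q' = (-0.7332, 0.6768, -0.0649, -0.0085)

Hamilton product q⊗(0,ω) = (-0.7071070, -0.7071070, -1.6263461, -0.2121321)
updated quaternion q' = (-0.7332, 0.6768, -0.0649, -0.0085)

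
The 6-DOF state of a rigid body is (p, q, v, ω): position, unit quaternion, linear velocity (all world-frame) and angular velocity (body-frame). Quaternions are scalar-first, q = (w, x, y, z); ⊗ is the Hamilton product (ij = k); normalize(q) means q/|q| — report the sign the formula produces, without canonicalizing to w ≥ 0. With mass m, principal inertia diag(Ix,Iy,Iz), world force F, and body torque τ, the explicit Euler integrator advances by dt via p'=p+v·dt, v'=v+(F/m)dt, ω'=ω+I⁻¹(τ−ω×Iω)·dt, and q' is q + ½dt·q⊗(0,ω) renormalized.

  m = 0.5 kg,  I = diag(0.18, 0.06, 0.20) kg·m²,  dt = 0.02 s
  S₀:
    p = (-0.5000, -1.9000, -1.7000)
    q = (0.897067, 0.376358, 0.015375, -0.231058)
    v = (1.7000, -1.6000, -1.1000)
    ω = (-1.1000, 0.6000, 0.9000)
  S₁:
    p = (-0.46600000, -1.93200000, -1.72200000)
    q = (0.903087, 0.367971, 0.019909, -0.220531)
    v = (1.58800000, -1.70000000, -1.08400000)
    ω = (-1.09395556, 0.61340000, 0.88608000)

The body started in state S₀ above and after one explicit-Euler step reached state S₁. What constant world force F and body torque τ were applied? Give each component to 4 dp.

F = (-2.8000, -2.5000, 0.4000)
τ = (0.1300, 0.0600, -0.0600)

rate change Δω = (0.00604444, 0.01340000, -0.01392000)
I·α + gyro = (0.1300, 0.0600, -0.0600)
Δv = v₁−v₀ = (-0.11200000, -0.10000000, 0.01600000)
m·(v₁−v₀)/dt = (-2.8000, -2.5000, 0.4000)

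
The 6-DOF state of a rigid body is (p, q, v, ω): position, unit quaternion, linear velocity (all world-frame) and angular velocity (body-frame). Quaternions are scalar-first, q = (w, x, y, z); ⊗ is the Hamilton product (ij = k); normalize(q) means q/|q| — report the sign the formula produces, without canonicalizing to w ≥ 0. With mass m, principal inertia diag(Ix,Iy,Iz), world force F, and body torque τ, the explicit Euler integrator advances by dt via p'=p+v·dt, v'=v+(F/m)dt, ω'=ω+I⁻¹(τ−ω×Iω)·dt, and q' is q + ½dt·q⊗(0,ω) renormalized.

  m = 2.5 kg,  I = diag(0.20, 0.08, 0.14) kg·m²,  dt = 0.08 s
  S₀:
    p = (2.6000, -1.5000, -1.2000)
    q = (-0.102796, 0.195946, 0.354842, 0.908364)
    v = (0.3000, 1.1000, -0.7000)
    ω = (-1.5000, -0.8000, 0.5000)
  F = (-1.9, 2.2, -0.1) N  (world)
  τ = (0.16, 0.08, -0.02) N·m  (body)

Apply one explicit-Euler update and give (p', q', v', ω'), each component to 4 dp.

(τ − ω×Iω)/I = (0.9200, 1.5625, 0.8857)
new body rate ω' = (-1.4264, -0.6750, 0.5709)
2q̇ = q⊗(0,ω) = (0.1236106, 1.0583062, -1.3782822, 0.3241082)
q + ½dt·q⊗(0,ω), renormalized = (-0.0976, 0.2377, 0.2990, 0.9190)
new position p' = (2.6240, -1.4120, -1.2560)
new velocity v' = (0.2392, 1.1704, -0.7032)

p' = (2.6240, -1.4120, -1.2560)
q' = (-0.0976, 0.2377, 0.2990, 0.9190)
v' = (0.2392, 1.1704, -0.7032)
ω' = (-1.4264, -0.6750, 0.5709)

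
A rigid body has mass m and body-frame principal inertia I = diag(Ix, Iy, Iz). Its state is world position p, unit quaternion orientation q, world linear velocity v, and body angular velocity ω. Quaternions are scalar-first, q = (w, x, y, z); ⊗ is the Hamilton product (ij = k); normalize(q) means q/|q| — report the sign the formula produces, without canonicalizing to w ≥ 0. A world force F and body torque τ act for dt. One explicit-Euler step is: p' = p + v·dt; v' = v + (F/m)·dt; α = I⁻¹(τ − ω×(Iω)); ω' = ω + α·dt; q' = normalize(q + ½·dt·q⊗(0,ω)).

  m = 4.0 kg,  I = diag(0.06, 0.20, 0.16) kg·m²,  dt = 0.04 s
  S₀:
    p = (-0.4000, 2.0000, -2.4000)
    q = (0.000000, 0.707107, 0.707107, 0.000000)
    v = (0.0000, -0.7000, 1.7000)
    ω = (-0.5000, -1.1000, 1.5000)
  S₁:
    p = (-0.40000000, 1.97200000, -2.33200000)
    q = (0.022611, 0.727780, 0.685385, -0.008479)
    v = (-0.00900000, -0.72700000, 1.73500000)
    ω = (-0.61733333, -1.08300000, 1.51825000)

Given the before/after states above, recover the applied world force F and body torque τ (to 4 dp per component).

F = (-0.9000, -2.7000, 3.5000)
τ = (-0.1100, 0.1600, 0.1500)

Δv = v₁−v₀ = (-0.00900000, -0.02700000, 0.03500000)
m·(v₁−v₀)/dt = (-0.9000, -2.7000, 3.5000)
ω₁ − ω₀ = (-0.11733333, 0.01700000, 0.01825000)
τ = I·(Δω/dt) + ω₀×(Iω₀) = (-0.1100, 0.1600, 0.1500)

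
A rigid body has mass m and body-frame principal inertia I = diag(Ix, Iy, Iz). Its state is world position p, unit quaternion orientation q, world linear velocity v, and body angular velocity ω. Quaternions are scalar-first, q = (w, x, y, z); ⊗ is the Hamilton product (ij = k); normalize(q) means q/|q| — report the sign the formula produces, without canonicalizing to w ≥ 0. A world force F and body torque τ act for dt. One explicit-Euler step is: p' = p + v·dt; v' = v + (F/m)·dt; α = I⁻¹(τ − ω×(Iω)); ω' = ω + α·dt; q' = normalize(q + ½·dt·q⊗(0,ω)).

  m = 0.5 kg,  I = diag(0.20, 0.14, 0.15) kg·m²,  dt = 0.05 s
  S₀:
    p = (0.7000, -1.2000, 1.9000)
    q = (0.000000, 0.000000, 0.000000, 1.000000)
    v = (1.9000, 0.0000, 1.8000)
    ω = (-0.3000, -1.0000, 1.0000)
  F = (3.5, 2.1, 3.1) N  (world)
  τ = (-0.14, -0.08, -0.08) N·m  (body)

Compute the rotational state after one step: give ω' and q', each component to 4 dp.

(τ − ω×Iω)/I = (-0.6500, -0.4643, -0.4133)
new body rate ω' = (-0.3325, -1.0232, 0.9793)
q⊗(0,ω) = (-1.0000000, 1.0000000, -0.3000000, 0.0000000)
q' = normalize(q + ½dt·q⊗(0,ω)) = (-0.0250, 0.0250, -0.0075, 0.9993)

ω' = (-0.3325, -1.0232, 0.9793)
q' = (-0.0250, 0.0250, -0.0075, 0.9993)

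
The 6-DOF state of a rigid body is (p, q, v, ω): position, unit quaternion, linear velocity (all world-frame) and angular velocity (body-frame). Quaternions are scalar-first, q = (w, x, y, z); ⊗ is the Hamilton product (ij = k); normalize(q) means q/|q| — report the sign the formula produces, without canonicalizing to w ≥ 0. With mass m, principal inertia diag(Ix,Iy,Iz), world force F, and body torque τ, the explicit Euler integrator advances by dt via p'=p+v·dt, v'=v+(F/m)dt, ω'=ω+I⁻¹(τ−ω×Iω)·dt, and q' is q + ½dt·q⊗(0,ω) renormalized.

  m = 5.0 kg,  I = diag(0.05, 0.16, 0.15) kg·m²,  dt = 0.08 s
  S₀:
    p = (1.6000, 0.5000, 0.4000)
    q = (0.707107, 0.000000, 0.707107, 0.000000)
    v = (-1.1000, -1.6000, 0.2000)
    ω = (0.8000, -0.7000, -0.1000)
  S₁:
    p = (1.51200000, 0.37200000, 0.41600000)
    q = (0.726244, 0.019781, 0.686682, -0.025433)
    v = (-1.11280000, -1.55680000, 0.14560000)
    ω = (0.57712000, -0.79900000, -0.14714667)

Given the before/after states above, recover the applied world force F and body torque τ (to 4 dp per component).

v₁ − v₀ = (-0.01280000, 0.04320000, -0.05440000)
m·(v₁−v₀)/dt = (-0.8000, 2.7000, -3.4000)
Δω = ω₁−ω₀ = (-0.22288000, -0.09900000, -0.04714667)
gyro term ω₀×Iω₀ = (-0.0007, 0.0080, -0.0616)
τ = I·(Δω/dt) + ω₀×(Iω₀) = (-0.1400, -0.1900, -0.1500)

F = (-0.8000, 2.7000, -3.4000)
τ = (-0.1400, -0.1900, -0.1500)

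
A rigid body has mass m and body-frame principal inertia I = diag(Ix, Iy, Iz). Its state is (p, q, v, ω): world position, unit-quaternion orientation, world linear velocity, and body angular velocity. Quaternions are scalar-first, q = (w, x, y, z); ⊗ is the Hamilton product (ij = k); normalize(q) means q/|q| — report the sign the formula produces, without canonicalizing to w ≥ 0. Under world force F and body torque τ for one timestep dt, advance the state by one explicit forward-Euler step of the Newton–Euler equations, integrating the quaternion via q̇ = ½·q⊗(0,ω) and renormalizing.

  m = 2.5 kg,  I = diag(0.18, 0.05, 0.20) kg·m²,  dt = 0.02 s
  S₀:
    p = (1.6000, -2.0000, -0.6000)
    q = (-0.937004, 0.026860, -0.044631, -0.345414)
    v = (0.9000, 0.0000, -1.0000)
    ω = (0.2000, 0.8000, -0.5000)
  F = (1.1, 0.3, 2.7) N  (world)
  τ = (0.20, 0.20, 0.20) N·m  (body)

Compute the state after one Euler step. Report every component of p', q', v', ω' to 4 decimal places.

p' = (1.6180, -2.0000, -0.6200)
q' = (-0.9384, 0.0280, -0.0527, -0.3404)
v' = (0.9088, 0.0024, -0.9784)
ω' = (0.2289, 0.8792, -0.4779)

a = F/m = (0.4400, 0.1200, 1.0800)
p + v·dt = (1.6180, -2.0000, -0.6200)
v' = v + a·dt = (0.9088, 0.0024, -0.9784)
gyro term ω×Iω = (-0.0600, 0.0020, -0.0208)
angular accel α = (1.4444, 3.9600, 1.1040)
new body rate ω' = (0.2289, 0.8792, -0.4779)
Hamilton product q⊗(0,ω) = (-0.1423742, 0.1112459, -0.8052560, 0.4989162)
updated quaternion q' = (-0.9384, 0.0280, -0.0527, -0.3404)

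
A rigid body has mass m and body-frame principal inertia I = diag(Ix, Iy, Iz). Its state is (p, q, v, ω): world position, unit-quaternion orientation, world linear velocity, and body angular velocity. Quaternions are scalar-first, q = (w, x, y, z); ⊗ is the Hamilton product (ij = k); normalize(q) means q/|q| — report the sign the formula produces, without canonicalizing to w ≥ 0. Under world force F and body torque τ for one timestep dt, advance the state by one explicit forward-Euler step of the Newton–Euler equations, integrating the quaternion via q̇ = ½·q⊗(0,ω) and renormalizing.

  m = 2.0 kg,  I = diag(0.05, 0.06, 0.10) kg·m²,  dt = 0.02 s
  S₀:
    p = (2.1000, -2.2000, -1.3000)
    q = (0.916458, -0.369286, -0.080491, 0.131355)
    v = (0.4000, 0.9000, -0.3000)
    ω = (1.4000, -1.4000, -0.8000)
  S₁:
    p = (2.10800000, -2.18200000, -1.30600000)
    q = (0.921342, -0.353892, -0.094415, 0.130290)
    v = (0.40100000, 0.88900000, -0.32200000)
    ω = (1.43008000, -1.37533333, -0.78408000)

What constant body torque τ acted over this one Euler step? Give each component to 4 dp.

rate change Δω = (0.03008000, 0.02466667, 0.01592000)
applied torque τ = (0.1200, 0.1300, 0.0600)

τ = (0.1200, 0.1300, 0.0600)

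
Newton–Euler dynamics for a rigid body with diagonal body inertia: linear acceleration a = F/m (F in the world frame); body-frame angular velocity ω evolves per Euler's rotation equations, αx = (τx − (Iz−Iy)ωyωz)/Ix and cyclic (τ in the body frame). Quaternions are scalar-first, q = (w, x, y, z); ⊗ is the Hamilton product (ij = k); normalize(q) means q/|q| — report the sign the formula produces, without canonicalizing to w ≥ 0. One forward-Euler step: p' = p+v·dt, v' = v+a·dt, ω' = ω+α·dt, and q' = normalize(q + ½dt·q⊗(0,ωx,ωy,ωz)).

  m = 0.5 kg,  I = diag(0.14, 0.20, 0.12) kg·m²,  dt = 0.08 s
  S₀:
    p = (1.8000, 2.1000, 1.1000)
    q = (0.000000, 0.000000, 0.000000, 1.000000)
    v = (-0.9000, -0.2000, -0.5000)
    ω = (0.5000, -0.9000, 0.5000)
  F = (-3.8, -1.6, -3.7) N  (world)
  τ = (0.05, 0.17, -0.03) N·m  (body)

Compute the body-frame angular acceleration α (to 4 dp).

precession coupling ω×(Iω) = (0.0360, 0.0050, -0.0270)
(τ − ω×Iω)/I = (0.1000, 0.8250, -0.0250)

α = (0.1000, 0.8250, -0.0250)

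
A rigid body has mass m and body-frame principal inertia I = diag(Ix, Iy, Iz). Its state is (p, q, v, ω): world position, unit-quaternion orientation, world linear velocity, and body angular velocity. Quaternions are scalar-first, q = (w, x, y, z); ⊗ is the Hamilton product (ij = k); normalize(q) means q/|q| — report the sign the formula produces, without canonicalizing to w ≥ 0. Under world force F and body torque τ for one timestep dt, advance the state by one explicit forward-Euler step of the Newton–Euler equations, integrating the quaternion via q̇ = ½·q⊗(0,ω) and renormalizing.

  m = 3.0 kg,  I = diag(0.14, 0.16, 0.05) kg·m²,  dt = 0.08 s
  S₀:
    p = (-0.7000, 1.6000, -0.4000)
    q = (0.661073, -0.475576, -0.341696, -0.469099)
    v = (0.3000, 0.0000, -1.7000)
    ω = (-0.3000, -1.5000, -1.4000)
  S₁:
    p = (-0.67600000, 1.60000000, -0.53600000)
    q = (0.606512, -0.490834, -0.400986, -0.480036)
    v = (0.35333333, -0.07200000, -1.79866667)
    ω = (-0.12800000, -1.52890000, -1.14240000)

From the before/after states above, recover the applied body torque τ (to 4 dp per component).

ω₁ − ω₀ = (0.17200000, -0.02890000, 0.25760000)
precession coupling = (-0.2310, 0.0378, 0.0090)
I·α + gyro = (0.0700, -0.0200, 0.1700)

τ = (0.0700, -0.0200, 0.1700)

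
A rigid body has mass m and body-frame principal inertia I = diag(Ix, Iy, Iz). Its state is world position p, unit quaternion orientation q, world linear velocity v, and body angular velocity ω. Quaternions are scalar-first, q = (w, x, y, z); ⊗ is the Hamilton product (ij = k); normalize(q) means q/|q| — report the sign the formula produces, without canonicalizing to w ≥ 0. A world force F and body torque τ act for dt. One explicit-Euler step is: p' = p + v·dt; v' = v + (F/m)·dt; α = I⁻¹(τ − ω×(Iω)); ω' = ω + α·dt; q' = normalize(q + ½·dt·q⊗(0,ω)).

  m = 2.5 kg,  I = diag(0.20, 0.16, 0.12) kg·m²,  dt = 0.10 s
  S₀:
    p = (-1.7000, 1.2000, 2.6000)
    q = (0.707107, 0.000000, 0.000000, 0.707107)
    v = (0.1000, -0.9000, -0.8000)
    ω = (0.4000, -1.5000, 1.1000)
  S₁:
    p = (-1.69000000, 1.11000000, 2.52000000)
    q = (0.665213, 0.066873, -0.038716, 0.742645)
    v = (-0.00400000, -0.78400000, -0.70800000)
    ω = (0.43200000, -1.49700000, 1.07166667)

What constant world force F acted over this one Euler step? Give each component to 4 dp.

F = (-2.6000, 2.9000, 2.3000)

v₁ − v₀ = (-0.10400000, 0.11600000, 0.09200000)
applied force F = (-2.6000, 2.9000, 2.3000)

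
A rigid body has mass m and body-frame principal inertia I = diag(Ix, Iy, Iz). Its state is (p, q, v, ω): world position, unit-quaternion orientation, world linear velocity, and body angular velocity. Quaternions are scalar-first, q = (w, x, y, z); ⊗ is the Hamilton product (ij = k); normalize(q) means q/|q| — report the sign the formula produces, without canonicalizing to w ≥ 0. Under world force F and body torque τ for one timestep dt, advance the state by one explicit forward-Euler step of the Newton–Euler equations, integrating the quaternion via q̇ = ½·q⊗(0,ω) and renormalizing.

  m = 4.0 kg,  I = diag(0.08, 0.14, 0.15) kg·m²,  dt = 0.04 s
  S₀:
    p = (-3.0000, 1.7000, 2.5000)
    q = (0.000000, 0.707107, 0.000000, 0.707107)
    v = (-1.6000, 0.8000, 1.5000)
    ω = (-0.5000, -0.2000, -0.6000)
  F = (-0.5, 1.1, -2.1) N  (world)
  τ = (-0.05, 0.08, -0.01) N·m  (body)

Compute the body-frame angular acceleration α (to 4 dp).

α = (-0.6400, 0.7214, -0.1067)

precession coupling ω×(Iω) = (0.0012, -0.0210, 0.0060)
α = I⁻¹(τ − ω×Iω) = (-0.6400, 0.7214, -0.1067)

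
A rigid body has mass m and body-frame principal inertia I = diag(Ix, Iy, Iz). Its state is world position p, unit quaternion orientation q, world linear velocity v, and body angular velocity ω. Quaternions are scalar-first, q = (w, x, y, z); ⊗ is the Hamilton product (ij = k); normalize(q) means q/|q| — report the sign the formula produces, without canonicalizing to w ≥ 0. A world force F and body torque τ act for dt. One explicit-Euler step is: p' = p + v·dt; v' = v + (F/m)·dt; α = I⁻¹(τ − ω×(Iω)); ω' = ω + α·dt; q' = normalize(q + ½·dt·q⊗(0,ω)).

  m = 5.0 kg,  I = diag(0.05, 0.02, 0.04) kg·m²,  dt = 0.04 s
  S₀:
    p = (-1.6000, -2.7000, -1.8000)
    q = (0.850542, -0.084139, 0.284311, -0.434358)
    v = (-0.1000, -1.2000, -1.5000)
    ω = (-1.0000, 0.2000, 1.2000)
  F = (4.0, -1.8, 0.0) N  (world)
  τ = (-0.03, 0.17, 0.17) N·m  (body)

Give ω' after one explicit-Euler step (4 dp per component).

ω' = (-1.0278, 0.5640, 1.3640)

(τ − ω×Iω)/I = (-0.6960, 9.1000, 4.1000)
ω' = ω + α·dt = (-1.0278, 0.5640, 1.3640)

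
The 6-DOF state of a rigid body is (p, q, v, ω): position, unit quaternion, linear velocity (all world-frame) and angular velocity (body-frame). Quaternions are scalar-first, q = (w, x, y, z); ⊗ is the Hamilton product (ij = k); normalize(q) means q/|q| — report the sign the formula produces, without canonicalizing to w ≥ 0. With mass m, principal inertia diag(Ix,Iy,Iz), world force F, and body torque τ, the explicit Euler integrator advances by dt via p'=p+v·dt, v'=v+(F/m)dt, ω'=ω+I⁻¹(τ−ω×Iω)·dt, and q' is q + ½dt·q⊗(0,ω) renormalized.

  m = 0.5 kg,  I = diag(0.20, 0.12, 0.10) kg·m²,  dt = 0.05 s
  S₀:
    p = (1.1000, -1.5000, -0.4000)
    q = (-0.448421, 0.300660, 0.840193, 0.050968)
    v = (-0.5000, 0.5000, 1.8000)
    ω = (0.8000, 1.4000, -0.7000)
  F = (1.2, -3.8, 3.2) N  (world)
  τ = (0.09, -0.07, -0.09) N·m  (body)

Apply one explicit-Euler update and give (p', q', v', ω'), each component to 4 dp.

p' = (1.0750, -1.4750, -0.3100)
q' = (-0.4825, 0.2749, 0.8300, 0.0525)
v' = (-0.3800, 0.1200, 2.1200)
ω' = (0.8176, 1.3942, -0.7002)

α = I⁻¹(τ − ω×Iω) = (0.3520, -0.1167, -0.0040)
new body rate ω' = (0.8176, 1.3942, -0.7002)
Hamilton product q⊗(0,ω) = (-1.3811206, -1.0182271, -0.3765530, 0.0626643)
q + ½dt·q⊗(0,ω), renormalized = (-0.4825, 0.2749, 0.8300, 0.0525)
p + v·dt = (1.0750, -1.4750, -0.3100)
v + (F/m)dt = (-0.3800, 0.1200, 2.1200)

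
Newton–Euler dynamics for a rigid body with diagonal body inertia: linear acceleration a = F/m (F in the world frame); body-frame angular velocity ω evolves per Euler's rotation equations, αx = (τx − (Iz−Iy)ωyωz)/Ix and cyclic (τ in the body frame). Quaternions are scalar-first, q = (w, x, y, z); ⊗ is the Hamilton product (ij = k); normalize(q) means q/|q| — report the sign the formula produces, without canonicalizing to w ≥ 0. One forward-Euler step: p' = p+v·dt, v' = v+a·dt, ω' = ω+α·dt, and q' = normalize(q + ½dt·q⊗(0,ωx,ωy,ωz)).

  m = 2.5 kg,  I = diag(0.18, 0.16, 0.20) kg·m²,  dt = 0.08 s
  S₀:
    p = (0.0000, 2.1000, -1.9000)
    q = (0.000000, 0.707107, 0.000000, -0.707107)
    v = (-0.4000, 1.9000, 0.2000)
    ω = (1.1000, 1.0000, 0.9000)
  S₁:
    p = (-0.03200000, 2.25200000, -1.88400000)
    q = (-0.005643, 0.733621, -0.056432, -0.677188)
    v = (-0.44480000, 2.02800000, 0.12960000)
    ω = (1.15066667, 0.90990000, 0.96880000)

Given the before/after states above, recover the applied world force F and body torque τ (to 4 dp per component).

v₁ − v₀ = (-0.04480000, 0.12800000, -0.07040000)
m·(v₁−v₀)/dt = (-1.4000, 4.0000, -2.2000)
rate change Δω = (0.05066667, -0.09010000, 0.06880000)
ω₀×(Iω₀) = (0.0360, -0.0198, -0.0220)
τ = I·(Δω/dt) + ω₀×(Iω₀) = (0.1500, -0.2000, 0.1500)

F = (-1.4000, 4.0000, -2.2000)
τ = (0.1500, -0.2000, 0.1500)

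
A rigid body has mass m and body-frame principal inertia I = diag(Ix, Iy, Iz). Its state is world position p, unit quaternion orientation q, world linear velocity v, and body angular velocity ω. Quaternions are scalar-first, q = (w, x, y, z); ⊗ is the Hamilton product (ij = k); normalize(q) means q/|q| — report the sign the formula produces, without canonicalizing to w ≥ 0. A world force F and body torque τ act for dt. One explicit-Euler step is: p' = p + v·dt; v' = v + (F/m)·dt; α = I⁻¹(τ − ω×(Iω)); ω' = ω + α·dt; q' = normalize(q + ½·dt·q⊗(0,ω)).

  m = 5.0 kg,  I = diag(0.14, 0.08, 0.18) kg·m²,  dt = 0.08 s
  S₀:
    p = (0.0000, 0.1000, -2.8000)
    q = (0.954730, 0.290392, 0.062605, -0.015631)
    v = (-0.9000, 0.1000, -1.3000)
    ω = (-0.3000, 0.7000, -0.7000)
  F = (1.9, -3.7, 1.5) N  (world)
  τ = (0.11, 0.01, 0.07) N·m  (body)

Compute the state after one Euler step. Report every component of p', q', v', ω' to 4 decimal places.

p' = (-0.0720, 0.1080, -2.9040)
q' = (0.9552, 0.2774, 0.0976, -0.0335)
v' = (-0.8696, 0.0408, -1.2760)
ω' = (-0.2091, 0.7184, -0.6745)

a = F/m = (0.3800, -0.7400, 0.3000)
new position p' = (-0.0720, 0.1080, -2.9040)
new velocity v' = (-0.8696, 0.0408, -1.2760)
ω×(Iω) gyroscopic = (-0.0490, -0.0084, 0.0126)
(τ − ω×Iω)/I = (1.1357, 0.2300, 0.3189)
ω + α·dt = (-0.2091, 0.7184, -0.6745)
q⊗(0,ω) = (0.0323524, -0.3193008, 0.8762747, -0.4462551)
q' = normalize(q + ½dt·q⊗(0,ω)) = (0.9552, 0.2774, 0.0976, -0.0335)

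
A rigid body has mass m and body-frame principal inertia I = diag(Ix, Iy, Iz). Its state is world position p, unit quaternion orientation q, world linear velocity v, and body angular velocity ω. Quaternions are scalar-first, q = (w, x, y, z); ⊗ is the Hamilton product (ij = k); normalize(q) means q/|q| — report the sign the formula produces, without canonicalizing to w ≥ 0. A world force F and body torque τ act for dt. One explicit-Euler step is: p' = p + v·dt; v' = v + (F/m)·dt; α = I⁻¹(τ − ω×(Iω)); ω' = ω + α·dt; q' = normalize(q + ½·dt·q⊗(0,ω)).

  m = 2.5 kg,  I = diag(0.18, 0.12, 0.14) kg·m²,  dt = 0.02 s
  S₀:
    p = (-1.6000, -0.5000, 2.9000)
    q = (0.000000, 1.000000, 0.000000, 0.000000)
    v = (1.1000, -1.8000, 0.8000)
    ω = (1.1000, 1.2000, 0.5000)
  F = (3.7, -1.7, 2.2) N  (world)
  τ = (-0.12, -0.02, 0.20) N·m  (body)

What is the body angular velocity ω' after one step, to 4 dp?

ω' = (1.0853, 1.1930, 0.5399)

precession coupling ω×(Iω) = (0.0120, 0.0220, -0.0792)
(τ − ω×Iω)/I = (-0.7333, -0.3500, 1.9943)
new body rate ω' = (1.0853, 1.1930, 0.5399)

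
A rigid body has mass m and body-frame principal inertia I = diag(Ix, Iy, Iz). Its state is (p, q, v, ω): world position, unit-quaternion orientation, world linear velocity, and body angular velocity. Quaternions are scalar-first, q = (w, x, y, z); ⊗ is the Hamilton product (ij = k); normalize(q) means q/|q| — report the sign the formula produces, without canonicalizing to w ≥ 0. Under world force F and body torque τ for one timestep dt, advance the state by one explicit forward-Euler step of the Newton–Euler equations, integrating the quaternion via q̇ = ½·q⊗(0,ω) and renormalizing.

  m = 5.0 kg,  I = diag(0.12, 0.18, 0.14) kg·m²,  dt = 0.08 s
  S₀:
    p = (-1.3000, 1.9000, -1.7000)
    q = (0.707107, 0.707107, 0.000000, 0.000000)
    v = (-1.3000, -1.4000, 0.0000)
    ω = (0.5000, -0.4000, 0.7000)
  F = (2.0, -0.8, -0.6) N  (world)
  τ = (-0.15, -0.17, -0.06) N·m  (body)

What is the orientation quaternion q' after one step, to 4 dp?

q' = (0.6925, 0.7207, -0.0311, 0.0085)

q⊗(0,ω) = (-0.3535535, 0.3535535, -0.7778177, 0.2121321)
q + ½dt·q⊗(0,ω), renormalized = (0.6925, 0.7207, -0.0311, 0.0085)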